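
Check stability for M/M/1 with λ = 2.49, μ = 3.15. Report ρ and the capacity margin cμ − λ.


Total capacity cμ = 1·3.15 = 3.15/hr
ρ = λ/(cμ) = 2.49/3.15 = 0.7905
Stable ⇔ ρ < 1: YES
Spare capacity = cμ − λ = 3.15 − 2.49 = 0.66/hr

Final: ρ = 0.7905; stable; margin = 0.66/hr


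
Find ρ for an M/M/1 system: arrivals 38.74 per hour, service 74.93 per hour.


ρ = λ/μ = 38.74/74.93 = 0.5170

Final: 0.5170


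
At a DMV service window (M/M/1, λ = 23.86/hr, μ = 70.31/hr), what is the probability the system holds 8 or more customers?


ρ = 23.86/70.31 = 0.3394
P(N ≥ n) = ρ^n = 0.3394^8 = 0.0001759

Final: 0.0001759


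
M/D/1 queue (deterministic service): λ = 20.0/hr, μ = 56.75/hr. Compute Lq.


ρ = 20.0/56.75 = 0.3524
M/D/1: Lq = ρ²/(2(1−ρ)) = 0.1242/(2·0.6476) = 0.09590

Final: 0.09590


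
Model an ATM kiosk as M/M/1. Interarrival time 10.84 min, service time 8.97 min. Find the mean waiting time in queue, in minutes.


λ = 60/10.84 = 5.5351 /hr
μ = 60/8.97 = 6.6890 /hr
ρ = λ/μ = 5.5351/6.6890 = 0.8275
Wq = ρ/(μ−λ) = 0.8275/(6.6890−5.5351) = 0.71712 hr
In minutes: 0.71712·60 = 43.027 min

Final: 43.027 min


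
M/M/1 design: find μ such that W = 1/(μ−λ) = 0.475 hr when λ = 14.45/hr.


W = 1/(μ−λ) ⇒ μ − λ = 1/W = 1/0.475 = 2.1053
μ = λ + 1/W = 14.45 + 2.1053 = 16.5553 per hr

Final: 16.5553 /hr


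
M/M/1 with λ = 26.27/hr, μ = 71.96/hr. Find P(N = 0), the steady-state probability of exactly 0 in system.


ρ = 26.27/71.96 = 0.3651
P_n = (1−ρ)·ρ^n = (1 − 0.3651)·0.3651^0 = 0.6349·1.000000 = 0.634936

Final: 0.634936


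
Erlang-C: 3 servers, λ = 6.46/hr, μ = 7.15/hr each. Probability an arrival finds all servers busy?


a = λ/μ = 0.9035; ρ = a/3 = 0.3012
P₀ = 0.402003 (from M/M/c formula)
C(c,a) = [a^c/(c!(1−ρ))]·P₀ = [0.73753/(6·0.6988)]·0.402003
= 0.17590·0.402003 = 0.070710

Final: 0.070710


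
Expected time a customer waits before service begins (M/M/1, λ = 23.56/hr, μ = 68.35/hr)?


ρ = 23.56/68.35 = 0.3447
Wq = ρ/(μ−λ) = 0.3447/(68.35 − 23.56) = 0.3447/44.79 = 0.007696 hr

Final: 0.007696 hr


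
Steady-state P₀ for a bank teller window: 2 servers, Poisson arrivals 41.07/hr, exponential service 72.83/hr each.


a = λ/μ = 41.07/72.83 = 0.5639; ρ = a/c = 0.2820
Σ_{k=0}^{1} a^k/k! (terms k=0..1) = 1.00000 + 0.56392 = 1.56392
Tail: a^2/(2!(1−ρ)) = 0.31800/(2·0.7180) = 0.22144
P₀ = 1/(1.56392 + 0.22144) = 1/1.78535 = 0.560114

Final: 0.560114


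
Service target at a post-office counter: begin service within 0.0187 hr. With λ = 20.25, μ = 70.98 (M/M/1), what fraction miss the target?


ρ = 20.25/70.98 = 0.2853
P(Wq > t) = ρ·e^{−(μ−λ)t} = 0.2853·e^{−0.9487}
= 0.2853·0.387263 = 0.110483

Final: 0.110483


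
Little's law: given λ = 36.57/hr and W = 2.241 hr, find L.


L = λW = 36.57·2.241 = 81.9534

Final: 81.9534


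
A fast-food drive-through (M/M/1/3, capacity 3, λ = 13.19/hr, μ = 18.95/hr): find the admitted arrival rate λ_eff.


ρ = 0.6960; P_K = (1−ρ)ρ^3/(1−ρ^4) = 0.133936
λ_eff = λ(1 − P_K) = 13.19·(1 − 0.133936) = 13.19·0.866064 = 11.4234 /hr

Final: 11.4234 /hr


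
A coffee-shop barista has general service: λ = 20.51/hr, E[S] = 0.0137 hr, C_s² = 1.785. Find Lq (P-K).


ρ = λ·E[S] = 20.51·0.0137 = 0.2810
Lq = ρ²(1+C_s²)/(2(1−ρ)) = 0.07895·(1+1.785)/(2·0.7190)
= 0.07895·2.7850/1.4380 = 0.15291

Final: 0.15291


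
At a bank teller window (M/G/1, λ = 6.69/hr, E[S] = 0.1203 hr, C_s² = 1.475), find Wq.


ρ = λ·E[S] = 6.69·0.1203 = 0.8048
E[S²] = E[S]²(1+C_s²) = 0.1203²·(1+1.475) = 0.035818
Wq = λ·E[S²]/(2(1−ρ)) = 6.69·0.035818/(2·0.1952) = 0.61382 hr

Final: 0.61382 hr


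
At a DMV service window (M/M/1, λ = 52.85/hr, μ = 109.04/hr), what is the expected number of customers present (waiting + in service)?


ρ = λ/μ = 52.85/109.04 = 0.4847
L = ρ/(1−ρ) = 0.4847/(1 − 0.4847) = 0.4847/0.5153 = 0.9406

Final: 0.9406


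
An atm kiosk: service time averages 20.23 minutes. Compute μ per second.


μ = 1/(service time) in consistent units.
1 second = 0.0166667 min, so μ = 0.0166667/20.23 = 0.0008239 per second

Final: 0.0008239 /sec


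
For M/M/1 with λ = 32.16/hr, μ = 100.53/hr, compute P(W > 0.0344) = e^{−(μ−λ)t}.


W ~ Exponential(μ−λ) for M/M/1.
μ − λ = 100.53 − 32.16 = 68.3700
P(W > t) = e^{−(μ−λ)t} = e^{−2.3519} = 0.095185

Final: 0.095185


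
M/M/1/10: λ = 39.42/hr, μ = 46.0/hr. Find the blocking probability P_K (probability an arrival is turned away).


ρ = λ/μ = 39.42/46.0 = 0.8570
P_K = (1−ρ)ρ^K/(1−ρ^(K+1)) = (0.1430·0.213593)/(1 − 0.183040)
= 0.030553/0.816960 = 0.037399

Final: 0.037399


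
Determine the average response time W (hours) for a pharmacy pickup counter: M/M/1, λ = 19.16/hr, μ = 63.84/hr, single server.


W = 1/(μ−λ) = 1/(63.84 − 19.16) = 1/44.68 = 0.02238 hr

Final: 0.02238 hr


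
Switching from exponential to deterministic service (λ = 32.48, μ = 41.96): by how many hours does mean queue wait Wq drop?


ρ = 32.48/41.96 = 0.7741
Wq(M/M/1) = ρ/(μ−λ) = 0.7741/9.48 = 0.08165 hr
Wq(M/D/1) = ρ/(2(μ−λ)) = 0.04083 hr
Savings = 0.08165 − 0.04083 = 0.04083 hr

Final: 0.04083 hr


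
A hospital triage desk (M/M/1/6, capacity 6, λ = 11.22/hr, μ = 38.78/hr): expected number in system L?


ρ = 11.22/38.78 = 0.2893
L = ρ[1 − (K+1)ρ^K + Kρ^(K+1)] / [(1−ρ)(1−ρ^(K+1))]
Numerator: 0.2893·(1 − 7·0.0005866 + 6·0.0001697) = 0.288431
Denominator: (0.7107)·(0.999830) = 0.710555
L = 0.288431/0.710555 = 0.4059

Final: 0.4059


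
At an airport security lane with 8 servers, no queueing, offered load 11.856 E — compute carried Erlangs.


B(8,11.856) = 0.417176 (Erlang-B)
Carried load = a(1 − B) = 11.856·(1 − 0.417176) = 11.856·0.582824 = 6.9100 E

Final: 6.9100 Erlangs


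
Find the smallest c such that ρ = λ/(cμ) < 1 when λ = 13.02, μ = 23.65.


Stability requires cμ > λ ⇔ c > λ/μ.
λ/μ = 13.02/23.65 = 0.5505
Minimum integer c = ⌊0.5505⌋ + 1 = 1
Check: 1·23.65 = 23.65 > 13.02, while 0·23.65 = 0.00 ≤ 13.02

Final: 1 servers


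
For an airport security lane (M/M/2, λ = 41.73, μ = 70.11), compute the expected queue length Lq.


a = λ/μ = 0.5952; ρ = a/2 = 0.2976
P₀ = 0.541303
Lq = P₀·a^c·ρ / (c!·(1−ρ)²) = 0.541303·0.35427·0.2976/(2·0.49336)
= 0.05784

Final: 0.05784


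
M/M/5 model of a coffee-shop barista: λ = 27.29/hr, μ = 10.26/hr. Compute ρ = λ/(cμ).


ρ = λ/(cμ) = 27.29/(5·10.26) = 27.29/51.30 = 0.5320

Final: 0.5320


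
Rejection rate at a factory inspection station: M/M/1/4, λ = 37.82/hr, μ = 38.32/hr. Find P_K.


ρ = λ/μ = 37.82/38.32 = 0.9870
P_K = (1−ρ)ρ^K/(1−ρ^(K+1)) = (0.01305·0.948821)/(1 − 0.936440)
= 0.012380/0.063560 = 0.194781

Final: 0.194781


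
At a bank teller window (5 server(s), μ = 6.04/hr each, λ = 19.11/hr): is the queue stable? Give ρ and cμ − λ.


Total capacity cμ = 5·6.04 = 30.20/hr
ρ = λ/(cμ) = 19.11/30.20 = 0.6328
Stable ⇔ ρ < 1: YES
Spare capacity = cμ − λ = 30.20 − 19.11 = 11.09/hr

Final: ρ = 0.6328; stable; margin = 11.09/hr


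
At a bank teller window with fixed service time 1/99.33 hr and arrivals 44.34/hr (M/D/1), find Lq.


ρ = 44.34/99.33 = 0.4464
M/D/1: Lq = ρ²/(2(1−ρ)) = 0.1993/(2·0.5536) = 0.17997

Final: 0.17997


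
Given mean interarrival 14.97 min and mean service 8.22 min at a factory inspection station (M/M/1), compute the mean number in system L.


λ = 60/14.97 = 4.0080 /hr
μ = 60/8.22 = 7.2993 /hr
ρ = λ/μ = 4.0080/7.2993 = 0.5491
L = ρ/(1−ρ) = 0.5491/0.4509 = 1.2178

Final: 1.2178


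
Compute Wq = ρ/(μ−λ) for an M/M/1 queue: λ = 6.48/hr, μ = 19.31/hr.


ρ = 6.48/19.31 = 0.3356
Wq = ρ/(μ−λ) = 0.3356/(19.31 − 6.48) = 0.3356/12.83 = 0.02616 hr

Final: 0.02616 hr


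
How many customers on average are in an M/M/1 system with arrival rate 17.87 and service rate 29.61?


ρ = λ/μ = 17.87/29.61 = 0.6035
L = ρ/(1−ρ) = 0.6035/(1 − 0.6035) = 0.6035/0.3965 = 1.5221

Final: 1.5221


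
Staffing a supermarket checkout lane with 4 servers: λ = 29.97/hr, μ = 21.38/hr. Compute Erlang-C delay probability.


a = λ/μ = 1.4018; ρ = a/4 = 0.3504
P₀ = 0.244438 (from M/M/c formula)
C(c,a) = [a^c/(c!(1−ρ))]·P₀ = [3.86115/(24·0.6496)]·0.244438
= 0.24768·0.244438 = 0.060542

Final: 0.060542


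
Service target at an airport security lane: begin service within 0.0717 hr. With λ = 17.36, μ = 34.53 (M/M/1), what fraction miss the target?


ρ = 17.36/34.53 = 0.5028
P(Wq > t) = ρ·e^{−(μ−λ)t} = 0.5028·e^{−1.2311}
= 0.5028·0.291974 = 0.146791

Final: 0.146791


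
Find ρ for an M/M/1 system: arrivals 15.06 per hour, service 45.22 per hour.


ρ = λ/μ = 15.06/45.22 = 0.3330

Final: 0.3330


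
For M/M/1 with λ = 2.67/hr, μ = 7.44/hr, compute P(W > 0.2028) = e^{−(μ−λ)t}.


W ~ Exponential(μ−λ) for M/M/1.
μ − λ = 7.44 − 2.67 = 4.7700
P(W > t) = e^{−(μ−λ)t} = e^{−0.9674} = 0.380087

Final: 0.380087


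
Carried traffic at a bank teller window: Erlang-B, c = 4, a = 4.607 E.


B(4,4.607) = 0.365985 (Erlang-B)
Carried load = a(1 − B) = 4.607·(1 − 0.365985) = 4.607·0.634015 = 2.9209 E

Final: 2.9209 Erlangs


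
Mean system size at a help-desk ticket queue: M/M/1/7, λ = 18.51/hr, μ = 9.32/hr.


ρ = 18.51/9.32 = 1.9861
L = ρ[1 − (K+1)ρ^K + Kρ^(K+1)] / [(1−ρ)(1−ρ^(K+1))]
Numerator: 1.9861·(1 − 8·121.880308 + 7·242.060570) = 1430.714801
Denominator: (-0.9861)·(-241.060570) = 237.698137
L = 1430.714801/237.698137 = 6.0190

Final: 6.0190


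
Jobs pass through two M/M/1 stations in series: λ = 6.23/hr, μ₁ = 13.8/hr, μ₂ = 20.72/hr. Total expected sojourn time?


Each node sees arrival rate λ = 6.23/hr (tandem ⇒ throughput preserved).
W₁ = 1/(μ₁−λ) = 1/(13.8−6.23) = 0.13210 hr
W₂ = 1/(μ₂−λ) = 1/(20.72−6.23) = 0.06901 hr
W_total = W₁ + W₂ = 0.13210 + 0.06901 = 0.20111 hr

Final: 0.20111 hr


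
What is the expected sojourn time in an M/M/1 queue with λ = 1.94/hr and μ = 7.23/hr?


W = 1/(μ−λ) = 1/(7.23 − 1.94) = 1/5.29 = 0.1890 hr

Final: 0.1890 hr


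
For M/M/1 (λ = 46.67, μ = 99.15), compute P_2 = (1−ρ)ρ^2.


ρ = 46.67/99.15 = 0.4707
P_n = (1−ρ)·ρ^n = (1 − 0.4707)·0.4707^2 = 0.5293·0.221559 = 0.117271

Final: 0.117271


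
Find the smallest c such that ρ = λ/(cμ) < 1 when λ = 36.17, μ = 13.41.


Stability requires cμ > λ ⇔ c > λ/μ.
λ/μ = 36.17/13.41 = 2.6972
Minimum integer c = ⌊2.6972⌋ + 1 = 3
Check: 3·13.41 = 40.23 > 36.17, while 2·13.41 = 26.82 ≤ 36.17

Final: 3 servers


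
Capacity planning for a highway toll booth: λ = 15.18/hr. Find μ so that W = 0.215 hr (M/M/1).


W = 1/(μ−λ) ⇒ μ − λ = 1/W = 1/0.215 = 4.6512
μ = λ + 1/W = 15.18 + 4.6512 = 19.8312 per hr

Final: 19.8312 /hr


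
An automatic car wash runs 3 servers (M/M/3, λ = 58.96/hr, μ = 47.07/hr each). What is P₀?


a = λ/μ = 58.96/47.07 = 1.2526; ρ = a/c = 0.4175
Σ_{k=0}^{2} a^k/k! (terms k=0..2) = 1.00000 + 1.25260 + 0.78451 = 3.03711
Tail: a^3/(3!(1−ρ)) = 1.96535/(6·0.5825) = 0.56236
P₀ = 1/(3.03711 + 0.56236) = 1/3.59947 = 0.277818

Final: 0.277818


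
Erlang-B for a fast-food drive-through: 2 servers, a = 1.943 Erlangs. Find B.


B(c,a) = (a^c/c!) / Σ_{k=0}^{c} a^k/k!
a^2/2! = 1.887625
Σ terms (k=0..2): 1.00000 + 1.94300 + 1.88762 = 4.830624
B = 1.887625/4.830624 = 0.390762

Final: 0.390762


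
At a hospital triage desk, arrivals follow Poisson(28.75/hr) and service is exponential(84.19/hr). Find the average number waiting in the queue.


ρ = 28.75/84.19 = 0.3415
Lq = ρ²/(1−ρ) = 0.1166/0.6585 = 0.1771

Final: 0.1771


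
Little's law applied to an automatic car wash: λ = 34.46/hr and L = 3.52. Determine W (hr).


W = L/λ = 3.52/34.46 = 0.1021 hr

Final: 0.1021 hr


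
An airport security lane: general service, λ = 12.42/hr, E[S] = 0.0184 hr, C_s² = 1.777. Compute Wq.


ρ = λ·E[S] = 12.42·0.0184 = 0.2285
E[S²] = E[S]²(1+C_s²) = 0.0184²·(1+1.777) = 0.0009402
Wq = λ·E[S²]/(2(1−ρ)) = 12.42·0.0009402/(2·0.7715) = 0.007568 hr

Final: 0.007568 hr


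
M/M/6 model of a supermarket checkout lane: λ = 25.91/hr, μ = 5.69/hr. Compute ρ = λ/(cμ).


ρ = λ/(cμ) = 25.91/(6·5.69) = 25.91/34.14 = 0.7589

Final: 0.7589


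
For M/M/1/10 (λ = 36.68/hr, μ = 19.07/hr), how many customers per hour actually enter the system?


ρ = 1.9234; P_K = (1−ρ)ρ^10/(1−ρ^11) = 0.480459
λ_eff = λ(1 − P_K) = 36.68·(1 − 0.480459) = 36.68·0.519541 = 19.0568 /hr

Final: 19.0568 /hr


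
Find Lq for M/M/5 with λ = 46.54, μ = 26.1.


a = λ/μ = 1.7831; ρ = a/5 = 0.3566
P₀ = 0.167431
Lq = P₀·a^c·ρ / (c!·(1−ρ)²) = 0.167431·18.02724·0.3566/(120·0.41393)
= 0.02167

Final: 0.02167


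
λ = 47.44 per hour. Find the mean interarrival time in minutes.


Mean interarrival time = 1/λ = 1/47.44 hour = 0.02108 hour
In minutes: 0.02108 × 60 = 1.2648 min

Final: 1.2648 min


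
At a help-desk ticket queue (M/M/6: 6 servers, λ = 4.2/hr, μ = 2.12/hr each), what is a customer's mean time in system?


a = 1.9811; ρ = 0.3302; P₀ = 0.137720
Lq = P₀·a^c·ρ/(c!(1−ρ)²) = 0.008511
Wq = Lq/λ = 0.008511/4.2 = 0.002027 hr
W = Wq + 1/μ = 0.002027 + 0.47170 = 0.47372 hr

Final: 0.47372 hr


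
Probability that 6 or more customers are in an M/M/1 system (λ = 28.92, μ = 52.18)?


ρ = 28.92/52.18 = 0.5542
P(N ≥ n) = ρ^n = 0.5542^6 = 0.028984

Final: 0.028984


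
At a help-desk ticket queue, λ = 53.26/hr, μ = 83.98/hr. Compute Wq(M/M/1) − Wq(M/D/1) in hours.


ρ = 53.26/83.98 = 0.6342
Wq(M/M/1) = ρ/(μ−λ) = 0.6342/30.72 = 0.02064 hr
Wq(M/D/1) = ρ/(2(μ−λ)) = 0.01032 hr
Savings = 0.02064 − 0.01032 = 0.01032 hr

Final: 0.01032 hr


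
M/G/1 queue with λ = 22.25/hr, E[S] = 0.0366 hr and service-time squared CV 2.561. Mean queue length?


ρ = λ·E[S] = 22.25·0.0366 = 0.8144
Lq = ρ²(1+C_s²)/(2(1−ρ)) = 0.6632·(1+2.561)/(2·0.1856)
= 0.6632·3.5610/0.3713 = 6.36018

Final: 6.36018


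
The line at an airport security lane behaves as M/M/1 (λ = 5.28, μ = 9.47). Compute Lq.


ρ = 5.28/9.47 = 0.5576
Lq = ρ²/(1−ρ) = 0.3109/0.4424 = 0.7026

Final: 0.7026


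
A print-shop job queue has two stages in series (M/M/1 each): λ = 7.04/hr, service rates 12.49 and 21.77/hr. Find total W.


Each node sees arrival rate λ = 7.04/hr (tandem ⇒ throughput preserved).
W₁ = 1/(μ₁−λ) = 1/(12.49−7.04) = 0.18349 hr
W₂ = 1/(μ₂−λ) = 1/(21.77−7.04) = 0.06789 hr
W_total = W₁ + W₂ = 0.18349 + 0.06789 = 0.25137 hr

Final: 0.25137 hr


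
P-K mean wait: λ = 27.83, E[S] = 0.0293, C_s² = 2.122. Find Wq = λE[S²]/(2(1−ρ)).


ρ = λ·E[S] = 27.83·0.0293 = 0.8154
E[S²] = E[S]²(1+C_s²) = 0.0293²·(1+2.122) = 0.002680
Wq = λ·E[S²]/(2(1−ρ)) = 27.83·0.002680/(2·0.1846) = 0.20205 hr

Final: 0.20205 hr


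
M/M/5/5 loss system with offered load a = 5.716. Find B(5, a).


B(c,a) = (a^c/c!) / Σ_{k=0}^{c} a^k/k!
a^5/5! = 50.848700
Σ terms (k=0..5): 1.00000 + 5.71600 + 16.33633 + 31.12615 + 44.47927 + 50.84870 = 149.506447
B = 50.848700/149.506447 = 0.340110

Final: 0.340110


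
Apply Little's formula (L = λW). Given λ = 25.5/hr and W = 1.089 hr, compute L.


L = λW = 25.5·1.089 = 27.7695

Final: 27.7695


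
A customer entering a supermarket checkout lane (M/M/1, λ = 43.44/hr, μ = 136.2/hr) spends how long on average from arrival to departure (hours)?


W = 1/(μ−λ) = 1/(136.2 − 43.44) = 1/92.76 = 0.01078 hr

Final: 0.01078 hr


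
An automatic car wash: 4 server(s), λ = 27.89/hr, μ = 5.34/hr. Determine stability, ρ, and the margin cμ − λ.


Total capacity cμ = 4·5.34 = 21.36/hr
ρ = λ/(cμ) = 27.89/21.36 = 1.3057
Stable ⇔ ρ < 1: NO
Spare capacity = cμ − λ = 21.36 − 27.89 = -6.53/hr

Final: ρ = 1.3057; unstable; margin = -6.53/hr


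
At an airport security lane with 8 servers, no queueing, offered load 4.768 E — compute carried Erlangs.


B(8,4.768) = 0.059506 (Erlang-B)
Carried load = a(1 − B) = 4.768·(1 − 0.059506) = 4.768·0.940494 = 4.4843 E

Final: 4.4843 Erlangs


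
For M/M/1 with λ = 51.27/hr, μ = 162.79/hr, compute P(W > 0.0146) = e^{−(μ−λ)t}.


W ~ Exponential(μ−λ) for M/M/1.
μ − λ = 162.79 − 51.27 = 111.5200
P(W > t) = e^{−(μ−λ)t} = e^{−1.6282} = 0.196284

Final: 0.196284


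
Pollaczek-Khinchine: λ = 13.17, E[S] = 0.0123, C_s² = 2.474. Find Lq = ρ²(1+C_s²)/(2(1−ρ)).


ρ = λ·E[S] = 13.17·0.0123 = 0.1620
Lq = ρ²(1+C_s²)/(2(1−ρ)) = 0.02624·(1+2.474)/(2·0.8380)
= 0.02624·3.4740/1.6760 = 0.05439

Final: 0.05439


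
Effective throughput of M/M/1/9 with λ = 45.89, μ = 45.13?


ρ = 1.0168; P_K = (1−ρ)ρ^9/(1−ρ^10) = 0.107681
λ_eff = λ(1 − P_K) = 45.89·(1 − 0.107681) = 45.89·0.892319 = 40.9485 /hr

Final: 40.9485 /hr


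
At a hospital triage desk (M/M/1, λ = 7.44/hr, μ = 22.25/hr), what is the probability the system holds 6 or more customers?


ρ = 7.44/22.25 = 0.3344
P(N ≥ n) = ρ^n = 0.3344^6 = 0.001398

Final: 0.001398


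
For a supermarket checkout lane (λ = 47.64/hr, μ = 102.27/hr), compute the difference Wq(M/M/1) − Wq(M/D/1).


ρ = 47.64/102.27 = 0.4658
Wq(M/M/1) = ρ/(μ−λ) = 0.4658/54.63 = 0.008527 hr
Wq(M/D/1) = ρ/(2(μ−λ)) = 0.004263 hr
Savings = 0.008527 − 0.004263 = 0.004263 hr

Final: 0.004263 hr


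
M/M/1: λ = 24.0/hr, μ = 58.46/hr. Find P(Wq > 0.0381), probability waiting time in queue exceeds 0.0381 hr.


ρ = 24.0/58.46 = 0.4105
P(Wq > t) = ρ·e^{−(μ−λ)t} = 0.4105·e^{−1.3129}
= 0.4105·0.269032 = 0.110448

Final: 0.110448


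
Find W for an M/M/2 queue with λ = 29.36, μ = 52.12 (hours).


a = 0.5633; ρ = 0.2817; P₀ = 0.560479
Lq = P₀·a^c·ρ/(c!(1−ρ)²) = 0.04854
Wq = Lq/λ = 0.04854/29.36 = 0.001653 hr
W = Wq + 1/μ = 0.001653 + 0.01919 = 0.02084 hr

Final: 0.02084 hr


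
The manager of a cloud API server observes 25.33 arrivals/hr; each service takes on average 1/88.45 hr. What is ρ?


ρ = λ/μ = 25.33/88.45 = 0.2864

Final: 0.2864


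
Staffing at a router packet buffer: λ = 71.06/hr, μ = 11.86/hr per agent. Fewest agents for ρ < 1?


Stability requires cμ > λ ⇔ c > λ/μ.
λ/μ = 71.06/11.86 = 5.9916
Minimum integer c = ⌊5.9916⌋ + 1 = 6
Check: 6·11.86 = 71.16 > 71.06, while 5·11.86 = 59.30 ≤ 71.06

Final: 6 servers


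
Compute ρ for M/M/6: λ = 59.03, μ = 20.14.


ρ = λ/(cμ) = 59.03/(6·20.14) = 59.03/120.84 = 0.4885

Final: 0.4885


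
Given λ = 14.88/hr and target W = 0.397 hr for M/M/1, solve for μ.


W = 1/(μ−λ) ⇒ μ − λ = 1/W = 1/0.397 = 2.5189
μ = λ + 1/W = 14.88 + 2.5189 = 17.3989 per hr

Final: 17.3989 /hr


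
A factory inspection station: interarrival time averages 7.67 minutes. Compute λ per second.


λ = 1/(interarrival time) in consistent units.
1 second = 0.0166667 min, so λ = 0.0166667/7.67 = 0.002173 per second

Final: 0.002173 /sec


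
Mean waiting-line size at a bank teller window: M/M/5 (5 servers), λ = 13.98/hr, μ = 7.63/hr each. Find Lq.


a = λ/μ = 1.8322; ρ = a/5 = 0.3664
P₀ = 0.159307
Lq = P₀·a^c·ρ / (c!·(1−ρ)²) = 0.159307·20.64967·0.3664/(120·0.40139)
= 0.02503

Final: 0.02503


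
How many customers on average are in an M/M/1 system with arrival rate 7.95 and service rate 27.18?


ρ = λ/μ = 7.95/27.18 = 0.2925
L = ρ/(1−ρ) = 0.2925/(1 − 0.2925) = 0.2925/0.7075 = 0.4134

Final: 0.4134


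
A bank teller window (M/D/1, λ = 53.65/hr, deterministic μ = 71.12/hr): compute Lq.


ρ = 53.65/71.12 = 0.7544
M/D/1: Lq = ρ²/(2(1−ρ)) = 0.5691/(2·0.2456) = 1.15831

Final: 1.15831


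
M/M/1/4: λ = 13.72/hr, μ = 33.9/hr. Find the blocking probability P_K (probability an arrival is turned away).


ρ = λ/μ = 13.72/33.9 = 0.4047
P_K = (1−ρ)ρ^K/(1−ρ^(K+1)) = (0.5953·0.026830)/(1 − 0.010859)
= 0.015971/0.989141 = 0.016147

Final: 0.016147


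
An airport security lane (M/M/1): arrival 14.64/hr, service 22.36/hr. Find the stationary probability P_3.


ρ = 14.64/22.36 = 0.6547
P_n = (1−ρ)·ρ^n = (1 − 0.6547)·0.6547^3 = 0.3453·0.280678 = 0.096907

Final: 0.096907


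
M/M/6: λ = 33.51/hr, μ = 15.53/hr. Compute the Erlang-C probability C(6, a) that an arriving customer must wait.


a = λ/μ = 2.1578; ρ = a/6 = 0.3596
P₀ = 0.115313 (from M/M/c formula)
C(c,a) = [a^c/(c!(1−ρ))]·P₀ = [100.92943/(720·0.6404)]·0.115313
= 0.21890·0.115313 = 0.025242

Final: 0.025242


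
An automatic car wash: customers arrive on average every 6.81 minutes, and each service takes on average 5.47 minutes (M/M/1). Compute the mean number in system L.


λ = 60/6.81 = 8.8106 /hr
μ = 60/5.47 = 10.9689 /hr
ρ = λ/μ = 8.8106/10.9689 = 0.8032
L = ρ/(1−ρ) = 0.8032/0.1968 = 4.0821

Final: 4.0821


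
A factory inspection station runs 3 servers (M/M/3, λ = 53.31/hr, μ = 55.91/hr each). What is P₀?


a = λ/μ = 53.31/55.91 = 0.9535; ρ = a/c = 0.3178
Σ_{k=0}^{2} a^k/k! (terms k=0..2) = 1.00000 + 0.95350 + 0.45458 = 2.40807
Tail: a^3/(3!(1−ρ)) = 0.86688/(6·0.6822) = 0.21179
P₀ = 1/(2.40807 + 0.21179) = 1/2.61987 = 0.381698

Final: 0.381698


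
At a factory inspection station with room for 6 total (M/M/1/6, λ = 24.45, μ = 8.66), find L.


ρ = 24.45/8.66 = 2.8233
L = ρ[1 − (K+1)ρ^K + Kρ^(K+1)] / [(1−ρ)(1−ρ^(K+1))]
Numerator: 2.8233·(1 − 7·506.484115 + 6·1429.969584) = 14216.654946
Denominator: (-1.8233)·(-1428.969584) = 2605.476875
L = 14216.654946/2605.476875 = 5.4565

Final: 5.4565


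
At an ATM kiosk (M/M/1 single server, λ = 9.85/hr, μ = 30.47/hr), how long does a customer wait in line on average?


ρ = 9.85/30.47 = 0.3233
Wq = ρ/(μ−λ) = 0.3233/(30.47 − 9.85) = 0.3233/20.62 = 0.01568 hr

Final: 0.01568 hr


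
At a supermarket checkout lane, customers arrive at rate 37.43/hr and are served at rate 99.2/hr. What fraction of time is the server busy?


ρ = λ/μ = 37.43/99.2 = 0.3773

Final: 0.3773


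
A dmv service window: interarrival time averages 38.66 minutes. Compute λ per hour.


λ = 1/(interarrival time) in consistent units.
1 hour = 60 min, so λ = 60/38.66 = 1.5520 per hour

Final: 1.5520 /hr


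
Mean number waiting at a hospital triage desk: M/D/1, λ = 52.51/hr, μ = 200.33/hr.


ρ = 52.51/200.33 = 0.2621
M/D/1: Lq = ρ²/(2(1−ρ)) = 0.06871/(2·0.7379) = 0.04656

Final: 0.04656


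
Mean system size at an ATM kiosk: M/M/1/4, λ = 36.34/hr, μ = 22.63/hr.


ρ = 36.34/22.63 = 1.6058
L = ρ[1 − (K+1)ρ^K + Kρ^(K+1)] / [(1−ρ)(1−ρ^(K+1))]
Numerator: 1.6058·(1 − 5·6.649691 + 4·10.678293) = 16.804588
Denominator: (-0.6058)·(-9.678293) = 5.863429
L = 16.804588/5.863429 = 2.8660

Final: 2.8660


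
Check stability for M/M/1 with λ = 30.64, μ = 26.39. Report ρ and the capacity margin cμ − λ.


Total capacity cμ = 1·26.39 = 26.39/hr
ρ = λ/(cμ) = 30.64/26.39 = 1.1610
Stable ⇔ ρ < 1: NO
Spare capacity = cμ − λ = 26.39 − 30.64 = -4.25/hr

Final: ρ = 1.1610; unstable; margin = -4.25/hr


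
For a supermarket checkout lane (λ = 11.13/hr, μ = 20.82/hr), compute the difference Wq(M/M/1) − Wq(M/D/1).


ρ = 11.13/20.82 = 0.5346
Wq(M/M/1) = ρ/(μ−λ) = 0.5346/9.69 = 0.05517 hr
Wq(M/D/1) = ρ/(2(μ−λ)) = 0.02758 hr
Savings = 0.05517 − 0.02758 = 0.02758 hr

Final: 0.02758 hr


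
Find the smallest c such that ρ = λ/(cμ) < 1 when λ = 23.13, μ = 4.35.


Stability requires cμ > λ ⇔ c > λ/μ.
λ/μ = 23.13/4.35 = 5.3172
Minimum integer c = ⌊5.3172⌋ + 1 = 6
Check: 6·4.35 = 26.10 > 23.13, while 5·4.35 = 21.75 ≤ 23.13

Final: 6 servers


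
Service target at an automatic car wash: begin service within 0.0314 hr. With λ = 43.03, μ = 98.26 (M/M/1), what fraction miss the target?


ρ = 43.03/98.26 = 0.4379
P(Wq > t) = ρ·e^{−(μ−λ)t} = 0.4379·e^{−1.7342}
= 0.4379·0.176537 = 0.077309

Final: 0.077309


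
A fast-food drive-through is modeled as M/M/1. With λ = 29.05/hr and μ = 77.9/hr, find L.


ρ = λ/μ = 29.05/77.9 = 0.3729
L = ρ/(1−ρ) = 0.3729/(1 − 0.3729) = 0.3729/0.6271 = 0.5947

Final: 0.5947


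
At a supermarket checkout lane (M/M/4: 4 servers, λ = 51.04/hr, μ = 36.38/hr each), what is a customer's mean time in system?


a = 1.4030; ρ = 0.3507; P₀ = 0.244140
Lq = P₀·a^c·ρ/(c!(1−ρ)²) = 0.03279
Wq = Lq/λ = 0.03279/51.04 = 0.0006425 hr
W = Wq + 1/μ = 0.0006425 + 0.02749 = 0.02813 hr

Final: 0.02813 hr


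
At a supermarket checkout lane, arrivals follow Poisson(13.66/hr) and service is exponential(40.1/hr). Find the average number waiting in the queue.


ρ = 13.66/40.1 = 0.3406
Lq = ρ²/(1−ρ) = 0.1160/0.6594 = 0.1760

Final: 0.1760


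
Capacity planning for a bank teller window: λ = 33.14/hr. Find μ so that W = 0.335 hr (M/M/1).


W = 1/(μ−λ) ⇒ μ − λ = 1/W = 1/0.335 = 2.9851
μ = λ + 1/W = 33.14 + 2.9851 = 36.1251 per hr

Final: 36.1251 /hr


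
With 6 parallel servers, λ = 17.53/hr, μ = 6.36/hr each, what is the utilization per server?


ρ = λ/(cμ) = 17.53/(6·6.36) = 17.53/38.16 = 0.4594

Final: 0.4594


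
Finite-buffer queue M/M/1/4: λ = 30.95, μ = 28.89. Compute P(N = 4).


ρ = λ/μ = 30.95/28.89 = 1.0713
P_K = (1−ρ)ρ^K/(1−ρ^(K+1)) = (-0.07130·1.317202)/(1 − 1.411125)
= -0.093923/-0.411125 = 0.228454

Final: 0.228454


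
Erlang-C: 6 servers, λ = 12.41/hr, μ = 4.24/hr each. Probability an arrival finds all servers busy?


a = λ/μ = 2.9269; ρ = a/6 = 0.4878
P₀ = 0.052793 (from M/M/c formula)
C(c,a) = [a^c/(c!(1−ρ))]·P₀ = [628.68855/(720·0.5122)]·0.052793
= 1.70481·0.052793 = 0.090003

Final: 0.090003


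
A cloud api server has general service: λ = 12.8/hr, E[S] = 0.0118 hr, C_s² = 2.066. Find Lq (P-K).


ρ = λ·E[S] = 12.8·0.0118 = 0.1510
Lq = ρ²(1+C_s²)/(2(1−ρ)) = 0.02281·(1+2.066)/(2·0.8490)
= 0.02281·3.0660/1.6979 = 0.04119

Final: 0.04119


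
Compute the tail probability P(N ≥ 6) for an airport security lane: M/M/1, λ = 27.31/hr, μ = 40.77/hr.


ρ = 27.31/40.77 = 0.6699
P(N ≥ n) = ρ^n = 0.6699^6 = 0.090341

Final: 0.090341


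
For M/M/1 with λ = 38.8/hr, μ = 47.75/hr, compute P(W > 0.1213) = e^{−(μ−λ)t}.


W ~ Exponential(μ−λ) for M/M/1.
μ − λ = 47.75 − 38.8 = 8.9500
P(W > t) = e^{−(μ−λ)t} = e^{−1.0856} = 0.337687

Final: 0.337687


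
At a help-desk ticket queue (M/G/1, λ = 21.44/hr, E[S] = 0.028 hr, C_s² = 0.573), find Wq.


ρ = λ·E[S] = 21.44·0.028 = 0.6003
E[S²] = E[S]²(1+C_s²) = 0.028²·(1+0.573) = 0.001233
Wq = λ·E[S²]/(2(1−ρ)) = 21.44·0.001233/(2·0.3997) = 0.03308 hr

Final: 0.03308 hr


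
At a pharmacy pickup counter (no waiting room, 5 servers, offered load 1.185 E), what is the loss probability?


B(c,a) = (a^c/c!) / Σ_{k=0}^{c} a^k/k!
a^5/5! = 0.019472
Σ terms (k=0..5): 1.00000 + 1.18500 + 0.70211 + 0.27733 + 0.08216 + 0.01947 = 3.266079
B = 0.019472/3.266079 = 0.005962

Final: 0.005962


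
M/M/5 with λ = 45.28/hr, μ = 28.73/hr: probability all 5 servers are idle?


a = λ/μ = 45.28/28.73 = 1.5761; ρ = a/c = 0.3152
Σ_{k=0}^{4} a^k/k! (terms k=0..4) = 1.00000 + 1.57605 + 1.24197 + 0.65247 + 0.25708 = 4.72758
Tail: a^5/(5!(1−ρ)) = 9.72420/(120·0.6848) = 0.11834
P₀ = 1/(4.72758 + 0.11834) = 1/4.84591 = 0.206359

Final: 0.206359


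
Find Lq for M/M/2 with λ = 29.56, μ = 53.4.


a = λ/μ = 0.5536; ρ = a/2 = 0.2768
P₀ = 0.566442
Lq = P₀·a^c·ρ / (c!·(1−ρ)²) = 0.566442·0.30643·0.2768/(2·0.52305)
= 0.04592

Final: 0.04592


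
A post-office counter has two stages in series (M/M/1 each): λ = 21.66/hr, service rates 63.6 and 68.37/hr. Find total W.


Each node sees arrival rate λ = 21.66/hr (tandem ⇒ throughput preserved).
W₁ = 1/(μ₁−λ) = 1/(63.6−21.66) = 0.02384 hr
W₂ = 1/(μ₂−λ) = 1/(68.37−21.66) = 0.02141 hr
W_total = W₁ + W₂ = 0.02384 + 0.02141 = 0.04525 hr

Final: 0.04525 hr


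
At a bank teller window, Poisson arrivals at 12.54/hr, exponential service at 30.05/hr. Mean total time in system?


W = 1/(μ−λ) = 1/(30.05 − 12.54) = 1/17.51 = 0.05711 hr

Final: 0.05711 hr


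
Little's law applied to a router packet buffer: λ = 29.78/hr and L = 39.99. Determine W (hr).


W = L/λ = 39.99/29.78 = 1.3428 hr

Final: 1.3428 hr


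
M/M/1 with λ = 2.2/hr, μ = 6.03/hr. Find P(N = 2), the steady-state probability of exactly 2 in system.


ρ = 2.2/6.03 = 0.3648
P_n = (1−ρ)·ρ^n = (1 − 0.3648)·0.3648^2 = 0.6352·0.133110 = 0.084546

Final: 0.084546


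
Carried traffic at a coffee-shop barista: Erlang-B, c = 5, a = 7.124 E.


B(5,7.124) = 0.431963 (Erlang-B)
Carried load = a(1 − B) = 7.124·(1 − 0.431963) = 7.124·0.568037 = 4.0467 E

Final: 4.0467 Erlangs


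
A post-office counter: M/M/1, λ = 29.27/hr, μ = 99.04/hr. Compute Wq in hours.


ρ = 29.27/99.04 = 0.2955
Wq = ρ/(μ−λ) = 0.2955/(99.04 − 29.27) = 0.2955/69.77 = 0.004236 hr

Final: 0.004236 hr


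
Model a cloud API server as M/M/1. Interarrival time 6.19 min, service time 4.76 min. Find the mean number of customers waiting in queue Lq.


λ = 60/6.19 = 9.6931 /hr
μ = 60/4.76 = 12.6050 /hr
ρ = λ/μ = 9.6931/12.6050 = 0.7690
Lq = ρ²/(1−ρ) = 0.5913/0.2310 = 2.5597

Final: 2.5597


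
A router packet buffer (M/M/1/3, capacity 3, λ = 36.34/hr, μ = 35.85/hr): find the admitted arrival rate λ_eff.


ρ = 1.0137; P_K = (1−ρ)ρ^3/(1−ρ^4) = 0.255114
λ_eff = λ(1 − P_K) = 36.34·(1 − 0.255114) = 36.34·0.744886 = 27.0692 /hr

Final: 27.0692 /hr


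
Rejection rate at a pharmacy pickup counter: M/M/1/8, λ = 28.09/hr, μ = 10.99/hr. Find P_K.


ρ = λ/μ = 28.09/10.99 = 2.5560
P_K = (1−ρ)ρ^K/(1−ρ^(K+1)) = (-1.5560·1821.513416)/(1 − 4655.715364)
= -2834.201948/-4654.715364 = 0.608888

Final: 0.608888


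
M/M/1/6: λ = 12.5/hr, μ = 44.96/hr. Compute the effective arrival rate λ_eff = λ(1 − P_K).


ρ = 0.2780; P_K = (1−ρ)ρ^6/(1−ρ^7) = 0.0003335
λ_eff = λ(1 − P_K) = 12.5·(1 − 0.0003335) = 12.5·0.999667 = 12.4958 /hr

Final: 12.4958 /hr


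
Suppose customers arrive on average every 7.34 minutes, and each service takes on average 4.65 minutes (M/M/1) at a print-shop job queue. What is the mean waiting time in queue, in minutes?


λ = 60/7.34 = 8.1744 /hr
μ = 60/4.65 = 12.9032 /hr
ρ = λ/μ = 8.1744/12.9032 = 0.6335
Wq = ρ/(μ−λ) = 0.6335/(12.9032−8.1744) = 0.13397 hr
In minutes: 0.13397·60 = 8.038 min

Final: 8.038 min


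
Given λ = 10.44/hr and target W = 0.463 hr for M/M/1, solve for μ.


W = 1/(μ−λ) ⇒ μ − λ = 1/W = 1/0.463 = 2.1598
μ = λ + 1/W = 10.44 + 2.1598 = 12.5998 per hr

Final: 12.5998 /hr


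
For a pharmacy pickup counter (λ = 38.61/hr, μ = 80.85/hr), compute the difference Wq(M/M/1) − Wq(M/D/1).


ρ = 38.61/80.85 = 0.4776
Wq(M/M/1) = ρ/(μ−λ) = 0.4776/42.24 = 0.01131 hr
Wq(M/D/1) = ρ/(2(μ−λ)) = 0.005653 hr
Savings = 0.01131 − 0.005653 = 0.005653 hr

Final: 0.005653 hr


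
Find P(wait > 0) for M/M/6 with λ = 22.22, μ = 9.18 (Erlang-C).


a = λ/μ = 2.4205; ρ = a/6 = 0.4034
P₀ = 0.088464 (from M/M/c formula)
C(c,a) = [a^c/(c!(1−ρ))]·P₀ = [201.09823/(720·0.5966)]·0.088464
= 0.46817·0.088464 = 0.041416

Final: 0.041416


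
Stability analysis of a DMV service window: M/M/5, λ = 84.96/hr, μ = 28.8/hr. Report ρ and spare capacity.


Total capacity cμ = 5·28.8 = 144.00/hr
ρ = λ/(cμ) = 84.96/144.00 = 0.5900
Stable ⇔ ρ < 1: YES
Spare capacity = cμ − λ = 144.00 − 84.96 = 59.04/hr

Final: ρ = 0.5900; stable; margin = 59.04/hr


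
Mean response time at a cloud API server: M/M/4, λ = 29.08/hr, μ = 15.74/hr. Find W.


a = 1.8475; ρ = 0.4619; P₀ = 0.153672
Lq = P₀·a^c·ρ/(c!(1−ρ)²) = 0.11899
Wq = Lq/λ = 0.11899/29.08 = 0.004092 hr
W = Wq + 1/μ = 0.004092 + 0.06353 = 0.06762 hr

Final: 0.06762 hr


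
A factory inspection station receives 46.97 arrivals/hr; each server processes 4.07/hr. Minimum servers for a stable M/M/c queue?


Stability requires cμ > λ ⇔ c > λ/μ.
λ/μ = 46.97/4.07 = 11.5405
Minimum integer c = ⌊11.5405⌋ + 1 = 12
Check: 12·4.07 = 48.84 > 46.97, while 11·4.07 = 44.77 ≤ 46.97

Final: 12 servers


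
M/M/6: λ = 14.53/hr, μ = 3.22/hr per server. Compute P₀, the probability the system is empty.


a = λ/μ = 14.53/3.22 = 4.5124; ρ = a/c = 0.7521
Σ_{k=0}^{5} a^k/k! (terms k=0..5) = 1.00000 + 4.51242 + 10.18098 + 15.31362 + 17.27538 + 15.59077 = 63.87318
Tail: a^6/(6!(1−ρ)) = 8442.25480/(720·0.2479) = 47.29308
P₀ = 1/(63.87318 + 47.29308) = 1/111.16625 = 0.008996

Final: 0.008996


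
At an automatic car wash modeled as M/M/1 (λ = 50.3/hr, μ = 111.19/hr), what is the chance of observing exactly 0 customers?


ρ = 50.3/111.19 = 0.4524
P_n = (1−ρ)·ρ^n = (1 − 0.4524)·0.4524^0 = 0.5476·1.000000 = 0.547621

Final: 0.547621


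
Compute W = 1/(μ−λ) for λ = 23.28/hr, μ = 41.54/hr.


W = 1/(μ−λ) = 1/(41.54 − 23.28) = 1/18.26 = 0.05476 hr

Final: 0.05476 hr


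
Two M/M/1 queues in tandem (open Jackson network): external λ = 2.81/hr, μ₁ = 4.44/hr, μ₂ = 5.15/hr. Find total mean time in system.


Each node sees arrival rate λ = 2.81/hr (tandem ⇒ throughput preserved).
W₁ = 1/(μ₁−λ) = 1/(4.44−2.81) = 0.61350 hr
W₂ = 1/(μ₂−λ) = 1/(5.15−2.81) = 0.42735 hr
W_total = W₁ + W₂ = 0.61350 + 0.42735 = 1.04085 hr

Final: 1.04085 hr


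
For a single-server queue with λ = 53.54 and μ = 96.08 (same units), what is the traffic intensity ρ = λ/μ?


ρ = λ/μ = 53.54/96.08 = 0.5572

Final: 0.5572


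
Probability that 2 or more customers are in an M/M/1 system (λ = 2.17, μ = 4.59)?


ρ = 2.17/4.59 = 0.4728
P(N ≥ n) = ρ^n = 0.4728^2 = 0.223509

Final: 0.223509


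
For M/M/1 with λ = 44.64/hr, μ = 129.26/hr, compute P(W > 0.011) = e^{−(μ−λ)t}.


W ~ Exponential(μ−λ) for M/M/1.
μ − λ = 129.26 − 44.64 = 84.6200
P(W > t) = e^{−(μ−λ)t} = e^{−0.9308} = 0.394230

Final: 0.394230


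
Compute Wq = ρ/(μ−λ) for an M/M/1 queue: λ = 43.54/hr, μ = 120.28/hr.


ρ = 43.54/120.28 = 0.3620
Wq = ρ/(μ−λ) = 0.3620/(120.28 − 43.54) = 0.3620/76.74 = 0.004717 hr

Final: 0.004717 hr


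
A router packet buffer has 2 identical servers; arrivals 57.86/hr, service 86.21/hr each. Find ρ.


ρ = λ/(cμ) = 57.86/(2·86.21) = 57.86/172.42 = 0.3356

Final: 0.3356


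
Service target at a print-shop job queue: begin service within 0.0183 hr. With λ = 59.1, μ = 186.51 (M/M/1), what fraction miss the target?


ρ = 59.1/186.51 = 0.3169
P(Wq > t) = ρ·e^{−(μ−λ)t} = 0.3169·e^{−2.3316}
= 0.3169·0.097140 = 0.030781

Final: 0.030781


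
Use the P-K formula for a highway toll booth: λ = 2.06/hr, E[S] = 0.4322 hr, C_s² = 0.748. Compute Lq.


ρ = λ·E[S] = 2.06·0.4322 = 0.8903
Lq = ρ²(1+C_s²)/(2(1−ρ)) = 0.7927·(1+0.748)/(2·0.1097)
= 0.7927·1.7480/0.2193 = 6.31736

Final: 6.31736


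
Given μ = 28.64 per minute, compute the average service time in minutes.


Mean service time = 1/μ = 1/28.64 minute = 0.03492 minute
In minutes: 0.03492 × 1 = 0.03492 min

Final: 0.03492 min


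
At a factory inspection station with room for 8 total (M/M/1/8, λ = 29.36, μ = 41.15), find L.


ρ = 29.36/41.15 = 0.7135
L = ρ[1 − (K+1)ρ^K + Kρ^(K+1)] / [(1−ρ)(1−ρ^(K+1))]
Numerator: 0.7135·(1 − 9·0.067157 + 8·0.047915) = 0.555745
Denominator: (0.2865)·(0.952085) = 0.272784
L = 0.555745/0.272784 = 2.0373

Final: 2.0373


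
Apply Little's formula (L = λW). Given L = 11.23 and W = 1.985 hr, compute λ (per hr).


λ = L/W = 11.23/1.985 = 5.6574 /hr

Final: 5.6574 /hr


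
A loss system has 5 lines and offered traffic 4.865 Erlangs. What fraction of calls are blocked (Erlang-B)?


B(c,a) = (a^c/c!) / Σ_{k=0}^{c} a^k/k!
a^5/5! = 22.710828
Σ terms (k=0..5): 1.00000 + 4.86500 + 11.83411 + 19.19099 + 23.34104 + 22.71083 = 82.941963
B = 22.710828/82.941963 = 0.273816

Final: 0.273816


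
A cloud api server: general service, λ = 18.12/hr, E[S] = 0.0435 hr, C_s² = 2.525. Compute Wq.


ρ = λ·E[S] = 18.12·0.0435 = 0.7882
E[S²] = E[S]²(1+C_s²) = 0.0435²·(1+2.525) = 0.006670
Wq = λ·E[S²]/(2(1−ρ)) = 18.12·0.006670/(2·0.2118) = 0.28535 hr

Final: 0.28535 hr


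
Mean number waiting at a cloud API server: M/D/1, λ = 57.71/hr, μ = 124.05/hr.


ρ = 57.71/124.05 = 0.4652
M/D/1: Lq = ρ²/(2(1−ρ)) = 0.2164/(2·0.5348) = 0.20235

Final: 0.20235


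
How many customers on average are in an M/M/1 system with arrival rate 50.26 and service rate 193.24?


ρ = λ/μ = 50.26/193.24 = 0.2601
L = ρ/(1−ρ) = 0.2601/(1 − 0.2601) = 0.2601/0.7399 = 0.3515

Final: 0.3515


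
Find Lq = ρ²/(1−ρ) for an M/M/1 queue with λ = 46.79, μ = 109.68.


ρ = 46.79/109.68 = 0.4266
Lq = ρ²/(1−ρ) = 0.1820/0.5734 = 0.3174

Final: 0.3174


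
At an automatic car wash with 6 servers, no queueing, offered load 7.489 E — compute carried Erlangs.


B(6,7.489) = 0.360898 (Erlang-B)
Carried load = a(1 − B) = 7.489·(1 − 0.360898) = 7.489·0.639102 = 4.7862 E

Final: 4.7862 Erlangs


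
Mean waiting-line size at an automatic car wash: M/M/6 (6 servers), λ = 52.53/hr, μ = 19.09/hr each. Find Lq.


a = λ/μ = 2.7517; ρ = a/6 = 0.4586
P₀ = 0.063181
Lq = P₀·a^c·ρ / (c!·(1−ρ)²) = 0.063181·434.11904·0.4586/(720·0.29310)
= 0.05961

Final: 0.05961


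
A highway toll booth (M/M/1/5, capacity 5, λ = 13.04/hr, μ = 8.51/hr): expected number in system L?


ρ = 13.04/8.51 = 1.5323
L = ρ[1 − (K+1)ρ^K + Kρ^(K+1)] / [(1−ρ)(1−ρ^(K+1))]
Numerator: 1.5323·(1 − 6·8.447733 + 5·12.944587) = 23.040712
Denominator: (-0.5323)·(-11.944587) = 6.358282
L = 23.040712/6.358282 = 3.6237

Final: 3.6237


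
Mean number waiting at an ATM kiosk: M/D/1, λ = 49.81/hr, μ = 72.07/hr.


ρ = 49.81/72.07 = 0.6911
M/D/1: Lq = ρ²/(2(1−ρ)) = 0.4777/(2·0.3089) = 0.77326

Final: 0.77326


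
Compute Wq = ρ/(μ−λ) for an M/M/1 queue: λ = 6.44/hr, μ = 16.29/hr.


ρ = 6.44/16.29 = 0.3953
Wq = ρ/(μ−λ) = 0.3953/(16.29 − 6.44) = 0.3953/9.85 = 0.04014 hr

Final: 0.04014 hr


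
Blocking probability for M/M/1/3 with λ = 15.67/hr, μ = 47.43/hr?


ρ = λ/μ = 15.67/47.43 = 0.3304
P_K = (1−ρ)ρ^K/(1−ρ^(K+1)) = (0.6696·0.036062)/(1 − 0.011914)
= 0.024148/0.988086 = 0.024439

Final: 0.024439


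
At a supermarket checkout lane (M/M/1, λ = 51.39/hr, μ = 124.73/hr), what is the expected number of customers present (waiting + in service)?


ρ = λ/μ = 51.39/124.73 = 0.4120
L = ρ/(1−ρ) = 0.4120/(1 − 0.4120) = 0.4120/0.5880 = 0.7007

Final: 0.7007


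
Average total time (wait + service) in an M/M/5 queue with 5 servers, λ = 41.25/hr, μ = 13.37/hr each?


a = 3.0853; ρ = 0.6171; P₀ = 0.042376
Lq = P₀·a^c·ρ/(c!(1−ρ)²) = 0.41538
Wq = Lq/λ = 0.41538/41.25 = 0.01007 hr
W = Wq + 1/μ = 0.01007 + 0.07479 = 0.08486 hr

Final: 0.08486 hr


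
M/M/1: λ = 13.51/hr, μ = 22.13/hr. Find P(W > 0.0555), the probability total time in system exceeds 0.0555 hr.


W ~ Exponential(μ−λ) for M/M/1.
μ − λ = 22.13 − 13.51 = 8.6200
P(W > t) = e^{−(μ−λ)t} = e^{−0.4784} = 0.619768

Final: 0.619768
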